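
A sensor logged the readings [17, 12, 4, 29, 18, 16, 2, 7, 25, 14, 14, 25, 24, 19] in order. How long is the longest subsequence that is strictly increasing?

4

Let dp[i] be the length of the longest such subsequence ending at index i:
i:      1  2  3  4  5  6  7  8  9 10 11 12 13 14
a[i]:  17 12  4 29 18 16  2  7 25 14 14 25 24 19
dp:     1  1  1  2  2  2  1  2  3  3  3  4  4  4
Maximum dp value is 4.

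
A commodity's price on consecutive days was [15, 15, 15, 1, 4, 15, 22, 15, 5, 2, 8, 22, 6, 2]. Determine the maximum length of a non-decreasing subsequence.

6

Track the smallest tail for each achievable length (allowing ties):
15 → extends → [15]
15 → extends → [15, 15]
15 → extends → [15, 15, 15]
1 → replaces 15 → [1, 15, 15]
4 → replaces 15 → [1, 4, 15]
15 → extends → [1, 4, 15, 15]
22 → extends → [1, 4, 15, 15, 22]
15 → replaces 22 → [1, 4, 15, 15, 15]
5 → replaces 15 → [1, 4, 5, 15, 15]
2 → replaces 4 → [1, 2, 5, 15, 15]
8 → replaces 15 → [1, 2, 5, 8, 15]
22 → extends → [1, 2, 5, 8, 15, 22]
6 → replaces 8 → [1, 2, 5, 6, 15, 22]
2 → replaces 5 → [1, 2, 2, 6, 15, 22]
Six tails, so the longest non-decreasing subsequence has length 6 (e.g. 15, 15, 15, 15, 22, 22).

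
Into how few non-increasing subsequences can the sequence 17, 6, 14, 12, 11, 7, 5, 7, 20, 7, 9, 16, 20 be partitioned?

5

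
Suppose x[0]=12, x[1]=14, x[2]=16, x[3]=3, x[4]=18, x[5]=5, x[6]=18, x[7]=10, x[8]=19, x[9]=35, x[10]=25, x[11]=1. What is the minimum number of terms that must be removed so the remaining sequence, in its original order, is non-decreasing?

5

Fewest deletions = n − (longest non-decreasing subsequence).
Patience tails:
12 → extends → [12]
14 → extends → [12, 14]
16 → extends → [12, 14, 16]
3 → replaces 12 → [3, 14, 16]
18 → extends → [3, 14, 16, 18]
5 → replaces 14 → [3, 5, 16, 18]
18 → extends → [3, 5, 16, 18, 18]
10 → replaces 16 → [3, 5, 10, 18, 18]
19 → extends → [3, 5, 10, 18, 18, 19]
35 → extends → [3, 5, 10, 18, 18, 19, 35]
25 → replaces 35 → [3, 5, 10, 18, 18, 19, 25]
1 → replaces 3 → [1, 5, 10, 18, 18, 19, 25]
Longest non-decreasing subsequence has length 7, so deletions = 12 − 7 = 5.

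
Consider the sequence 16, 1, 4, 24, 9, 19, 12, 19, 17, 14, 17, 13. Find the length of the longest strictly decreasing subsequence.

5

Let dp[i] be the longest strictly decreasing subsequence ending at i:
i:      1  2  3  4  5  6  7  8  9 10 11 12
a[i]:  16  1  4 24  9 19 12 19 17 14 17 13
dp:     1  2  2  1  2  2  3  2  3  4  3  5
Maximum is 5.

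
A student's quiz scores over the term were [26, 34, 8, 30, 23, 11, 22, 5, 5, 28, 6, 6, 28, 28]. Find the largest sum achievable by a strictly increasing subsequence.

Let S[i] be the best sum of a strictly increasing subsequence ending at i:
i:      1  2  3  4  5  6  7  8  9 10 11 12 13 14
a[i]:  26 34  8 30 23 11 22  5  5 28  6  6 28 28
S:     26 60  8 56 31 19 41  5  5 69 11 11 69 69
Maximum is 69 (e.g. 8 + 11 + 22 + 28).

69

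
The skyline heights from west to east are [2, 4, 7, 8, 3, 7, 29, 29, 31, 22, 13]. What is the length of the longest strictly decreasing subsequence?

3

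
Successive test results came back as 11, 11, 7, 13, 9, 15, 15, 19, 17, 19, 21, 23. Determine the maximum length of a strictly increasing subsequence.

7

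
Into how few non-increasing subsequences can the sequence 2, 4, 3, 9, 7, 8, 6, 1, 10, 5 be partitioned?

5

The minimum number of non-increasing subsequences covering a sequence equals the length of its longest strictly increasing subsequence.
LIS length is 5 (e.g. 2, 4, 7, 8, 10), so 5 piles are needed.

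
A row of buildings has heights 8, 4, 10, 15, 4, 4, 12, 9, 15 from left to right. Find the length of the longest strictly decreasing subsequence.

3

Negate each value so 'decreasing' becomes 'increasing', then run patience tails on the negated sequence:
-8 → extends → [-8]
-4 → extends → [-8, -4]
-10 → replaces -8 → [-10, -4]
-15 → replaces -10 → [-15, -4]
-4 → already a tail → [-15, -4]
-4 → already a tail → [-15, -4]
-12 → replaces -4 → [-15, -12]
-9 → extends → [-15, -12, -9]
-15 → already a tail → [-15, -12, -9]
Three tails, so the longest strictly decreasing subsequence of the original has length 3.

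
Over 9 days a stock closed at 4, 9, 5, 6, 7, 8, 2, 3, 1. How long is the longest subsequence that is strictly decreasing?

4

Negate each value so 'decreasing' becomes 'increasing', then run patience tails on the negated sequence:
-4 → extends → [-4]
-9 → replaces -4 → [-9]
-5 → extends → [-9, -5]
-6 → replaces -5 → [-9, -6]
-7 → replaces -6 → [-9, -7]
-8 → replaces -7 → [-9, -8]
-2 → extends → [-9, -8, -2]
-3 → replaces -2 → [-9, -8, -3]
-1 → extends → [-9, -8, -3, -1]
Four tails, so the longest strictly decreasing subsequence of the original has length 4.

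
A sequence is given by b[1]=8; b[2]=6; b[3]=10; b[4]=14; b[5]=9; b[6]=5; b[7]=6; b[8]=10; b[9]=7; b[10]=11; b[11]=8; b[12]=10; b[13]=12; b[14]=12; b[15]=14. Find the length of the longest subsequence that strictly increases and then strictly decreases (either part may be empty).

inc[i] = longest strictly increasing subsequence ending at i; dec[i] = longest strictly decreasing subsequence starting at i:
i:      1  2  3  4  5  6  7  8  9 10 11 12 13 14 15
b[i]:   8  6 10 14  9  5  6 10  7 11  8 10 12 12 14
inc:    1  1  2  3  2  1  2  3  3  4  4  5  6  6  7
dec:    3  2  3  3  2  1  1  2  1  2  1  1  1  1  1
Best peak at i=15 (value 14): inc=7, dec=1, length 7+1−1 = 7.

7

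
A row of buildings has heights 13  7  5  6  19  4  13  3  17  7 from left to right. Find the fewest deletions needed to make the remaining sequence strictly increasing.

6

Fewest deletions = n − (longest strictly increasing subsequence).
i:      1  2  3  4  5  6  7  8  9 10
a[i]:  13  7  5  6 19  4 13  3 17  7
dp:     1  1  1  2  3  1  3  1  4  3
max dp = 4, so deletions = 10 − 4 = 6.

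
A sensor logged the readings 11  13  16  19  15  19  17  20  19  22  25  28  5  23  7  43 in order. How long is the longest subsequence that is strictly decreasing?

Let dp[i] be the longest strictly decreasing subsequence ending at i:
i:      1  2  3  4  5  6  7  8  9 10 11 12 13 14 15 16
a[i]:  11 13 16 19 15 19 17 20 19 22 25 28  5 23  7 43
dp:     1  1  1  1  2  1  2  1  2  1  1  1  3  2  3  1
Maximum is 3.

3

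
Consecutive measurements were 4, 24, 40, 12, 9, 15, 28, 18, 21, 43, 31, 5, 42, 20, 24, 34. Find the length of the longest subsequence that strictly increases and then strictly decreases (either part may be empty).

inc[i] = longest strictly increasing subsequence ending at i; dec[i] = longest strictly decreasing subsequence starting at i:
i:      1  2  3  4  5  6  7  8  9 10 11 12 13 14 15 16
a[i]:   4 24 40 12  9 15 28 18 21 43 31  5 42 20 24 34
inc:    1  2  3  2  2  3  4  4  5  6  6  2  7  5  6  7
dec:    1  4  4  3  2  2  3  2  2  3  2  1  2  1  1  1
Best peak at i=10 (value 43): inc=6, dec=3, length 6+3−1 = 8.

8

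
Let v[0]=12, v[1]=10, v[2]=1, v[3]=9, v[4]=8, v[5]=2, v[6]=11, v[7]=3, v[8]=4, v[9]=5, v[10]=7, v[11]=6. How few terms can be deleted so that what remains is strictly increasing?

6

Fewest deletions = n − (longest strictly increasing subsequence).
Patience tails:
12 → extends → [12]
10 → replaces 12 → [10]
1 → replaces 10 → [1]
9 → extends → [1, 9]
8 → replaces 9 → [1, 8]
2 → replaces 8 → [1, 2]
11 → extends → [1, 2, 11]
3 → replaces 11 → [1, 2, 3]
4 → extends → [1, 2, 3, 4]
5 → extends → [1, 2, 3, 4, 5]
7 → extends → [1, 2, 3, 4, 5, 7]
6 → replaces 7 → [1, 2, 3, 4, 5, 6]
Longest strictly increasing subsequence has length 6, so deletions = 12 − 6 = 6.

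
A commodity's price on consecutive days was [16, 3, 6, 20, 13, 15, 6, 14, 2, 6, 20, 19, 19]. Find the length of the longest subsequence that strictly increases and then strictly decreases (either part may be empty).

inc[i] = longest strictly increasing subsequence ending at i; dec[i] = longest strictly decreasing subsequence starting at i:
i:      1  2  3  4  5  6  7  8  9 10 11 12 13
a[i]:  16  3  6 20 13 15  6 14  2  6 20 19 19
inc:    1  1  2  3  3  4  2  4  1  2  5  5  5
dec:    4  2  2  4  3  3  2  2  1  1  2  1  1
Best peak at i=4 (value 20): inc=3, dec=4, length 3+4−1 = 6.

6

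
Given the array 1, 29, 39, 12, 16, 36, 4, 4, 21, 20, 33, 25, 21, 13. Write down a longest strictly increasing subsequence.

1, 12, 16, 21, 33

Patience tails give the LIS length; then backtrack through the dp parents:
1 → extends → [1]
29 → extends → [1, 29]
39 → extends → [1, 29, 39]
12 → replaces 29 → [1, 12, 39]
16 → replaces 39 → [1, 12, 16]
36 → extends → [1, 12, 16, 36]
4 → replaces 12 → [1, 4, 16, 36]
4 → already a tail → [1, 4, 16, 36]
21 → replaces 36 → [1, 4, 16, 21]
20 → replaces 21 → [1, 4, 16, 20]
33 → extends → [1, 4, 16, 20, 33]
25 → replaces 33 → [1, 4, 16, 20, 25]
21 → replaces 25 → [1, 4, 16, 20, 21]
13 → replaces 16 → [1, 4, 13, 20, 21]
Length 5; one witness is 1, 12, 16, 21, 33.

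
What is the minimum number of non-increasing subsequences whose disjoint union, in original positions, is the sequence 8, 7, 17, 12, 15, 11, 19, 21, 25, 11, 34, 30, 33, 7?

8

The minimum number of non-increasing subsequences covering a sequence equals the length of its longest strictly increasing subsequence.
LIS length is 8 (e.g. 8, 12, 15, 19, 21, 25, 30, 33), so 8 piles are needed.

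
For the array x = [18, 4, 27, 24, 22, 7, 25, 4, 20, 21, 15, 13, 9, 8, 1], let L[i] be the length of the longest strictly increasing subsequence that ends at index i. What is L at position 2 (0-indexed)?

2

dp[i] = 1 + max{dp[j] : j<i, x[j]<x[i]} (or 1 if no such j):
i:      0  1  2  3  4  5  6  7  8  9 10 11 12 13 14
x[i]:  18  4 27 24 22  7 25  4 20 21 15 13  9  8  1
dp:     1  1  2  2  2  2  3  1  3  4  3  3  3  3  1
At index 2 the value is 2.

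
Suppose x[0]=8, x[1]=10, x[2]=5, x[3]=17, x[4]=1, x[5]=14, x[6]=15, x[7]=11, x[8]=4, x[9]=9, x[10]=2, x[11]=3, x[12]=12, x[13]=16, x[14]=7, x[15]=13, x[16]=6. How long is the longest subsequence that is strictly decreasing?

6

Let dp[i] be the longest strictly decreasing subsequence ending at i:
i:      0  1  2  3  4  5  6  7  8  9 10 11 12 13 14 15 16
x[i]:   8 10  5 17  1 14 15 11  4  9  2  3 12 16  7 13  6
dp:     1  1  2  1  3  2  2  3  4  4  5  5  3  2  5  3  6
Maximum is 6.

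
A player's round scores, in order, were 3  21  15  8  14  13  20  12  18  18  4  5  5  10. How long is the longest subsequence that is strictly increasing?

Track the smallest tail for each achievable length (strict):
3 → extends → [3]
21 → extends → [3, 21]
15 → replaces 21 → [3, 15]
8 → replaces 15 → [3, 8]
14 → extends → [3, 8, 14]
13 → replaces 14 → [3, 8, 13]
20 → extends → [3, 8, 13, 20]
12 → replaces 13 → [3, 8, 12, 20]
18 → replaces 20 → [3, 8, 12, 18]
18 → already a tail → [3, 8, 12, 18]
4 → replaces 8 → [3, 4, 12, 18]
5 → replaces 12 → [3, 4, 5, 18]
5 → already a tail → [3, 4, 5, 18]
10 → replaces 18 → [3, 4, 5, 10]
Four tails, so the longest strictly increasing subsequence has length 4 (e.g. 3, 8, 14, 20).

4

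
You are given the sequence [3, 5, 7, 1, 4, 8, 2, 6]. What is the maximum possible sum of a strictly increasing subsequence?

23

Let S[i] be the best sum of a strictly increasing subsequence ending at i:
i:      1  2  3  4  5  6  7  8
a[i]:   3  5  7  1  4  8  2  6
S:      3  8 15  1  7 23  3 14
Maximum is 23 (e.g. 3 + 5 + 7 + 8).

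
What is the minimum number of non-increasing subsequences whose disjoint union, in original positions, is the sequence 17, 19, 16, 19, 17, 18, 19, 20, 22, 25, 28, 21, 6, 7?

The minimum number of non-increasing subsequences covering a sequence equals the length of its longest strictly increasing subsequence.
LIS length is 8 (e.g. 16, 17, 18, 19, 20, 22, 25, 28), so 8 piles are needed.

8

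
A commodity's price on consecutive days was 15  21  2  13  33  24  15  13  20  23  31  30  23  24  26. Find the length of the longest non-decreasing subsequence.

Track the smallest tail for each achievable length (allowing ties):
15 → extends → [15]
21 → extends → [15, 21]
2 → replaces 15 → [2, 21]
13 → replaces 21 → [2, 13]
33 → extends → [2, 13, 33]
24 → replaces 33 → [2, 13, 24]
15 → replaces 24 → [2, 13, 15]
13 → replaces 15 → [2, 13, 13]
20 → extends → [2, 13, 13, 20]
23 → extends → [2, 13, 13, 20, 23]
31 → extends → [2, 13, 13, 20, 23, 31]
30 → replaces 31 → [2, 13, 13, 20, 23, 30]
23 → replaces 30 → [2, 13, 13, 20, 23, 23]
24 → extends → [2, 13, 13, 20, 23, 23, 24]
26 → extends → [2, 13, 13, 20, 23, 23, 24, 26]
Eight tails, so the longest non-decreasing subsequence has length 8 (e.g. 2, 13, 15, 20, 23, 23, 24, 26).

8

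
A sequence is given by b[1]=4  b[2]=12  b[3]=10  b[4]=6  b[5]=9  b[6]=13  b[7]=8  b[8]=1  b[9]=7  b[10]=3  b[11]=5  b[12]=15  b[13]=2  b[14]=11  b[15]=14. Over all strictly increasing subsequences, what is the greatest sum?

47

Let S[i] be the best sum of a strictly increasing subsequence ending at i:
i:      1  2  3  4  5  6  7  8  9 10 11 12 13 14 15
b[i]:   4 12 10  6  9 13  8  1  7  3  5 15  2 11 14
S:      4 16 14 10 19 32 18  1 17  4  9 47  3 30 46
Maximum is 47 (e.g. 4 + 6 + 9 + 13 + 15).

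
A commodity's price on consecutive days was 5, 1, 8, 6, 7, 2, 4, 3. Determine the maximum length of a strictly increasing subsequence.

3

Track the smallest tail for each achievable length (strict):
5 → extends → [5]
1 → replaces 5 → [1]
8 → extends → [1, 8]
6 → replaces 8 → [1, 6]
7 → extends → [1, 6, 7]
2 → replaces 6 → [1, 2, 7]
4 → replaces 7 → [1, 2, 4]
3 → replaces 4 → [1, 2, 3]
Three tails, so the longest strictly increasing subsequence has length 3 (e.g. 5, 6, 7).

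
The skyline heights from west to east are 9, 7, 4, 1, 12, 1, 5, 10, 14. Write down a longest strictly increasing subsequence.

Patience tails give the LIS length; then backtrack through the dp parents:
9 → extends → [9]
7 → replaces 9 → [7]
4 → replaces 7 → [4]
1 → replaces 4 → [1]
12 → extends → [1, 12]
1 → already a tail → [1, 12]
5 → replaces 12 → [1, 5]
10 → extends → [1, 5, 10]
14 → extends → [1, 5, 10, 14]
Length 4; one witness is 4, 5, 10, 14.

4, 5, 10, 14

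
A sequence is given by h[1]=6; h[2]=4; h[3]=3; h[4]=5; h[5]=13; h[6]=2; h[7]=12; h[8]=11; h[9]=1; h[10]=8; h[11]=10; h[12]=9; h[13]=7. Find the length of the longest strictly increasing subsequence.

4

Let dp[i] be the length of the longest such subsequence ending at index i:
i:      1  2  3  4  5  6  7  8  9 10 11 12 13
h[i]:   6  4  3  5 13  2 12 11  1  8 10  9  7
dp:     1  1  1  2  3  1  3  3  1  3  4  4  3
Maximum dp value is 4.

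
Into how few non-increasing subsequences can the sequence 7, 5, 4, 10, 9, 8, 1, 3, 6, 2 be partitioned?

3

The minimum number of non-increasing subsequences covering a sequence equals the length of its longest strictly increasing subsequence.
LIS length is 3 (e.g. 1, 3, 6), so 3 piles are needed.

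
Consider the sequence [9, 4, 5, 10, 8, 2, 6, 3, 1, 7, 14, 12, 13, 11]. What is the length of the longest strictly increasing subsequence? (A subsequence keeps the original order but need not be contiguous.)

Track the smallest tail for each achievable length (strict):
9 → extends → [9]
4 → replaces 9 → [4]
5 → extends → [4, 5]
10 → extends → [4, 5, 10]
8 → replaces 10 → [4, 5, 8]
2 → replaces 4 → [2, 5, 8]
6 → replaces 8 → [2, 5, 6]
3 → replaces 5 → [2, 3, 6]
1 → replaces 2 → [1, 3, 6]
7 → extends → [1, 3, 6, 7]
14 → extends → [1, 3, 6, 7, 14]
12 → replaces 14 → [1, 3, 6, 7, 12]
13 → extends → [1, 3, 6, 7, 12, 13]
11 → replaces 12 → [1, 3, 6, 7, 11, 13]
Six tails, so the longest strictly increasing subsequence has length 6 (e.g. 4, 5, 6, 7, 12, 13).

6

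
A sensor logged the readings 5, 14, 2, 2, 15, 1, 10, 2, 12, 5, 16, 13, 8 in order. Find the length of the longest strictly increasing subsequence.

Let dp[i] be the length of the longest such subsequence ending at index i:
i:      1  2  3  4  5  6  7  8  9 10 11 12 13
a[i]:   5 14  2  2 15  1 10  2 12  5 16 13  8
dp:     1  2  1  1  3  1  2  2  3  3  4  4  4
Maximum dp value is 4.

4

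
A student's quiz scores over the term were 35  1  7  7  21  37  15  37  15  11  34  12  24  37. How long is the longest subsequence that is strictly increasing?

6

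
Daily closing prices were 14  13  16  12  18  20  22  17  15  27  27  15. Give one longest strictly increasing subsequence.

14, 16, 18, 20, 22, 27

Patience tails give the LIS length; then backtrack through the dp parents:
14 → extends → [14]
13 → replaces 14 → [13]
16 → extends → [13, 16]
12 → replaces 13 → [12, 16]
18 → extends → [12, 16, 18]
20 → extends → [12, 16, 18, 20]
22 → extends → [12, 16, 18, 20, 22]
17 → replaces 18 → [12, 16, 17, 20, 22]
15 → replaces 16 → [12, 15, 17, 20, 22]
27 → extends → [12, 15, 17, 20, 22, 27]
27 → already a tail → [12, 15, 17, 20, 22, 27]
15 → already a tail → [12, 15, 17, 20, 22, 27]
Length 6; one witness is 14, 16, 18, 20, 22, 27.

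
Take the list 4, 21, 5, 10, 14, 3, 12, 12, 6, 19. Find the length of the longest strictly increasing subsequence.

5

Track the smallest tail for each achievable length (strict):
4 → extends → [4]
21 → extends → [4, 21]
5 → replaces 21 → [4, 5]
10 → extends → [4, 5, 10]
14 → extends → [4, 5, 10, 14]
3 → replaces 4 → [3, 5, 10, 14]
12 → replaces 14 → [3, 5, 10, 12]
12 → already a tail → [3, 5, 10, 12]
6 → replaces 10 → [3, 5, 6, 12]
19 → extends → [3, 5, 6, 12, 19]
Five tails, so the longest strictly increasing subsequence has length 5 (e.g. 4, 5, 10, 14, 19).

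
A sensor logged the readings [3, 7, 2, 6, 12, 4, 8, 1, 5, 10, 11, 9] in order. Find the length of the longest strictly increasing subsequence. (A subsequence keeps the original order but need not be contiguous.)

Let dp[i] be the length of the longest such subsequence ending at index i:
i:      1  2  3  4  5  6  7  8  9 10 11 12
a[i]:   3  7  2  6 12  4  8  1  5 10 11  9
dp:     1  2  1  2  3  2  3  1  3  4  5  4
Maximum dp value is 5.

5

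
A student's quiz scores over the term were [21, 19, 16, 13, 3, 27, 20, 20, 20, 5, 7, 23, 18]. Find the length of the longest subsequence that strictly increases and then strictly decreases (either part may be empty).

inc[i] = longest strictly increasing subsequence ending at i; dec[i] = longest strictly decreasing subsequence starting at i:
i:      1  2  3  4  5  6  7  8  9 10 11 12 13
a[i]:  21 19 16 13  3 27 20 20 20  5  7 23 18
inc:    1  1  1  1  1  2  2  2  2  2  3  4  4
dec:    5  4  3  2  1  3  2  2  2  1  1  2  1
Best peak at i=1 (value 21): inc=1, dec=5, length 1+5−1 = 5.

5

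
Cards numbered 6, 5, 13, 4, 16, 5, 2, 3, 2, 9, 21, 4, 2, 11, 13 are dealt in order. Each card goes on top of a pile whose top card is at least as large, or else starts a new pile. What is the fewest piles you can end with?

The minimum number of non-increasing subsequences covering a sequence equals the length of its longest strictly increasing subsequence.
LIS length is 5 (e.g. 4, 5, 9, 11, 13), so 5 piles are needed.

5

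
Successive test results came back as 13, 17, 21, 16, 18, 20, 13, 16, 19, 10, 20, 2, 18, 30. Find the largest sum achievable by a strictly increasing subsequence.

117

Let S[i] be the best sum of a strictly increasing subsequence ending at i:
i:       1   2   3   4   5   6   7   8   9  10  11  12  13  14
a[i]:   13  17  21  16  18  20  13  16  19  10  20   2  18  30
S:      13  30  51  29  48  68  13  29  67  10  87   2  48 117
Maximum is 117 (e.g. 13 + 17 + 18 + 19 + 20 + 30).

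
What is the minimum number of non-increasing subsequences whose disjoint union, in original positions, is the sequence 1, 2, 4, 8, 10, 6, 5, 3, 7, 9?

6

Place each on the leftmost legal pile:
1 → new pile 1 (tops now [1])
2 → new pile 2 (tops now [1, 2])
4 → new pile 3 (tops now [1, 2, 4])
8 → new pile 4 (tops now [1, 2, 4, 8])
10 → new pile 5 (tops now [1, 2, 4, 8, 10])
6 → pile 4 (tops now [1, 2, 4, 6, 10])
5 → pile 4 (tops now [1, 2, 4, 5, 10])
3 → pile 3 (tops now [1, 2, 3, 5, 10])
7 → pile 5 (tops now [1, 2, 3, 5, 7])
9 → new pile 6 (tops now [1, 2, 3, 5, 7, 9])
Six piles.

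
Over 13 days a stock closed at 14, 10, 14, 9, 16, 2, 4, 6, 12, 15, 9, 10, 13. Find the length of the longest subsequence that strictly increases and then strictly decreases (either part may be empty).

6

inc[i] = longest strictly increasing subsequence ending at i; dec[i] = longest strictly decreasing subsequence starting at i:
i:      1  2  3  4  5  6  7  8  9 10 11 12 13
a[i]:  14 10 14  9 16  2  4  6 12 15  9 10 13
inc:    1  1  2  1  3  1  2  3  4  5  4  5  6
dec:    4  3  3  2  3  1  1  1  2  2  1  1  1
Best peak at i=10 (value 15): inc=5, dec=2, length 5+2−1 = 6.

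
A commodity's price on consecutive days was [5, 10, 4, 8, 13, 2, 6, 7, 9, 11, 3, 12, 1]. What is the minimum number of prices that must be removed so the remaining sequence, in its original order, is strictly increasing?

Fewest deletions = n − (longest strictly increasing subsequence).
Patience tails:
5 → extends → [5]
10 → extends → [5, 10]
4 → replaces 5 → [4, 10]
8 → replaces 10 → [4, 8]
13 → extends → [4, 8, 13]
2 → replaces 4 → [2, 8, 13]
6 → replaces 8 → [2, 6, 13]
7 → replaces 13 → [2, 6, 7]
9 → extends → [2, 6, 7, 9]
11 → extends → [2, 6, 7, 9, 11]
3 → replaces 6 → [2, 3, 7, 9, 11]
12 → extends → [2, 3, 7, 9, 11, 12]
1 → replaces 2 → [1, 3, 7, 9, 11, 12]
Longest strictly increasing subsequence has length 6, so deletions = 13 − 6 = 7.

7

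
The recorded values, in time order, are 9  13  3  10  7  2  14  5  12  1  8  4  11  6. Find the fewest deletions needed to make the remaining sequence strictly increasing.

Fewest deletions = n − (longest strictly increasing subsequence).
Patience tails:
9 → extends → [9]
13 → extends → [9, 13]
3 → replaces 9 → [3, 13]
10 → replaces 13 → [3, 10]
7 → replaces 10 → [3, 7]
2 → replaces 3 → [2, 7]
14 → extends → [2, 7, 14]
5 → replaces 7 → [2, 5, 14]
12 → replaces 14 → [2, 5, 12]
1 → replaces 2 → [1, 5, 12]
8 → replaces 12 → [1, 5, 8]
4 → replaces 5 → [1, 4, 8]
11 → extends → [1, 4, 8, 11]
6 → replaces 8 → [1, 4, 6, 11]
Longest strictly increasing subsequence has length 4, so deletions = 14 − 4 = 10.

10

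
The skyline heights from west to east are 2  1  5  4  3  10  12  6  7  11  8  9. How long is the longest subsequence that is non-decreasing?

6

Let dp[i] be the length of the longest such subsequence ending at index i:
i:      1  2  3  4  5  6  7  8  9 10 11 12
a[i]:   2  1  5  4  3 10 12  6  7 11  8  9
dp:     1  1  2  2  2  3  4  3  4  5  5  6
Maximum dp value is 6.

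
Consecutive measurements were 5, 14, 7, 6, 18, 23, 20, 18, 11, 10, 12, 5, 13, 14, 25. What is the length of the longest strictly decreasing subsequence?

6

Let dp[i] be the longest strictly decreasing subsequence ending at i:
i:      1  2  3  4  5  6  7  8  9 10 11 12 13 14 15
a[i]:   5 14  7  6 18 23 20 18 11 10 12  5 13 14 25
dp:     1  1  2  3  1  1  2  3  4  5  4  6  4  4  1
Maximum is 6.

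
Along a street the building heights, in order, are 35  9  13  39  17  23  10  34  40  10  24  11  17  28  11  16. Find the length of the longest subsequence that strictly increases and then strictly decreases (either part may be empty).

9

inc[i] = longest strictly increasing subsequence ending at i; dec[i] = longest strictly decreasing subsequence starting at i:
i:      1  2  3  4  5  6  7  8  9 10 11 12 13 14 15 16
a[i]:  35  9 13 39 17 23 10 34 40 10 24 11 17 28 11 16
inc:    1  1  2  3  3  4  2  5  6  2  5  3  4  6  3  4
dec:    5  1  2  5  2  3  1  4  4  1  3  1  2  2  1  1
Best peak at i=9 (value 40): inc=6, dec=4, length 6+4−1 = 9.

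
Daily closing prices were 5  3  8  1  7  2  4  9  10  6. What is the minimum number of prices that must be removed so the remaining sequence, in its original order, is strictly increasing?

Fewest deletions = n − (longest strictly increasing subsequence).
i:      1  2  3  4  5  6  7  8  9 10
a[i]:   5  3  8  1  7  2  4  9 10  6
dp:     1  1  2  1  2  2  3  4  5  4
max dp = 5, so deletions = 10 − 5 = 5.

5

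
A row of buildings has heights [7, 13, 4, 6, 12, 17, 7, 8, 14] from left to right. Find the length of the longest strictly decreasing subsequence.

Negate each value so 'decreasing' becomes 'increasing', then run patience tails on the negated sequence:
-7 → extends → [-7]
-13 → replaces -7 → [-13]
-4 → extends → [-13, -4]
-6 → replaces -4 → [-13, -6]
-12 → replaces -6 → [-13, -12]
-17 → replaces -13 → [-17, -12]
-7 → extends → [-17, -12, -7]
-8 → replaces -7 → [-17, -12, -8]
-14 → replaces -12 → [-17, -14, -8]
Three tails, so the longest strictly decreasing subsequence of the original has length 3.

3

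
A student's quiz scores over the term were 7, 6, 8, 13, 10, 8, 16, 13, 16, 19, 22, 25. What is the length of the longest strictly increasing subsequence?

Let dp[i] be the length of the longest such subsequence ending at index i:
i:      1  2  3  4  5  6  7  8  9 10 11 12
a[i]:   7  6  8 13 10  8 16 13 16 19 22 25
dp:     1  1  2  3  3  2  4  4  5  6  7  8
Maximum dp value is 8.

8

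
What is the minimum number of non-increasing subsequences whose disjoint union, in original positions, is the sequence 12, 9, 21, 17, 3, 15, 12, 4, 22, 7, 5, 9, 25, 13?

Place each on the leftmost legal pile:
12 → new pile 1 (tops now [12])
9 → pile 1 (tops now [9])
21 → new pile 2 (tops now [9, 21])
17 → pile 2 (tops now [9, 17])
3 → pile 1 (tops now [3, 17])
15 → pile 2 (tops now [3, 15])
12 → pile 2 (tops now [3, 12])
4 → pile 2 (tops now [3, 4])
22 → new pile 3 (tops now [3, 4, 22])
7 → pile 3 (tops now [3, 4, 7])
5 → pile 3 (tops now [3, 4, 5])
9 → new pile 4 (tops now [3, 4, 5, 9])
25 → new pile 5 (tops now [3, 4, 5, 9, 25])
13 → pile 5 (tops now [3, 4, 5, 9, 13])
Five piles.

5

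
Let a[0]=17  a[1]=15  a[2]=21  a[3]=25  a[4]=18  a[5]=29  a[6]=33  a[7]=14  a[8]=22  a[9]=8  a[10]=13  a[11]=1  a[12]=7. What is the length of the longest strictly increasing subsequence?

Let dp[i] be the length of the longest such subsequence ending at index i:
i:      0  1  2  3  4  5  6  7  8  9 10 11 12
a[i]:  17 15 21 25 18 29 33 14 22  8 13  1  7
dp:     1  1  2  3  2  4  5  1  3  1  2  1  2
Maximum dp value is 5.

5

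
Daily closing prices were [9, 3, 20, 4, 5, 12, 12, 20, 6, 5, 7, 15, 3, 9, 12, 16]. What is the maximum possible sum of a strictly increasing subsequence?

Let S[i] be the best sum of a strictly increasing subsequence ending at i:
i:      1  2  3  4  5  6  7  8  9 10 11 12 13 14 15 16
a[i]:   9  3 20  4  5 12 12 20  6  5  7 15  3  9 12 16
S:      9  3 29  7 12 24 24 44 18 12 25 40  3 34 46 62
Maximum is 62 (e.g. 3 + 4 + 5 + 6 + 7 + 9 + 12 + 16).

62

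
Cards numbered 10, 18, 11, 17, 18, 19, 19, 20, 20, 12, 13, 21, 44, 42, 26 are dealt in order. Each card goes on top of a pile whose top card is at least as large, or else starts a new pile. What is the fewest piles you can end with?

8

Place each on the leftmost legal pile:
10 → new pile 1 (tops now [10])
18 → new pile 2 (tops now [10, 18])
11 → pile 2 (tops now [10, 11])
17 → new pile 3 (tops now [10, 11, 17])
18 → new pile 4 (tops now [10, 11, 17, 18])
19 → new pile 5 (tops now [10, 11, 17, 18, 19])
19 → pile 5 (tops now [10, 11, 17, 18, 19])
20 → new pile 6 (tops now [10, 11, 17, 18, 19, 20])
20 → pile 6 (tops now [10, 11, 17, 18, 19, 20])
12 → pile 3 (tops now [10, 11, 12, 18, 19, 20])
13 → pile 4 (tops now [10, 11, 12, 13, 19, 20])
21 → new pile 7 (tops now [10, 11, 12, 13, 19, 20, 21])
44 → new pile 8 (tops now [10, 11, 12, 13, 19, 20, 21, 44])
42 → pile 8 (tops now [10, 11, 12, 13, 19, 20, 21, 42])
26 → pile 8 (tops now [10, 11, 12, 13, 19, 20, 21, 26])
Eight piles.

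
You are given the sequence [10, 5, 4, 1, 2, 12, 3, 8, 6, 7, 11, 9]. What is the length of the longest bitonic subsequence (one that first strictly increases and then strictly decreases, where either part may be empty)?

7

inc[i] = longest strictly increasing subsequence ending at i; dec[i] = longest strictly decreasing subsequence starting at i:
i:      1  2  3  4  5  6  7  8  9 10 11 12
a[i]:  10  5  4  1  2 12  3  8  6  7 11  9
inc:    1  1  1  1  2  3  3  4  4  5  6  6
dec:    4  3  2  1  1  3  1  2  1  1  2  1
Best peak at i=11 (value 11): inc=6, dec=2, length 6+2−1 = 7.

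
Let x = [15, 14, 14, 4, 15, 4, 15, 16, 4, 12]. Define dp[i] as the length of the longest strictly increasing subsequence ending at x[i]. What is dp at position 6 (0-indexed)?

dp[i] = 1 + max{dp[j] : j<i, x[j]<x[i]} (or 1 if no such j):
i:      0  1  2  3  4  5  6  7  8  9
x[i]:  15 14 14  4 15  4 15 16  4 12
dp:     1  1  1  1  2  1  2  3  1  2
At index 6 the value is 2.

2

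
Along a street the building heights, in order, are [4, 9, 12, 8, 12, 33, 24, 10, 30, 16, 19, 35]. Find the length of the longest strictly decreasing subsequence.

3

Let dp[i] be the longest strictly decreasing subsequence ending at i:
i:      1  2  3  4  5  6  7  8  9 10 11 12
a[i]:   4  9 12  8 12 33 24 10 30 16 19 35
dp:     1  1  1  2  1  1  2  3  2  3  3  1
Maximum is 3.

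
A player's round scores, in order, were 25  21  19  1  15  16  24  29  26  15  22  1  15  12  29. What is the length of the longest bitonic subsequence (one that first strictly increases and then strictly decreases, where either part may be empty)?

9

inc[i] = longest strictly increasing subsequence ending at i; dec[i] = longest strictly decreasing subsequence starting at i:
i:      1  2  3  4  5  6  7  8  9 10 11 12 13 14 15
a[i]:  25 21 19  1 15 16 24 29 26 15 22  1 15 12 29
inc:    1  1  1  1  2  3  4  5  5  2  4  1  2  2  6
dec:    6  5  4  1  2  3  4  5  4  2  3  1  2  1  1
Best peak at i=8 (value 29): inc=5, dec=5, length 5+5−1 = 9.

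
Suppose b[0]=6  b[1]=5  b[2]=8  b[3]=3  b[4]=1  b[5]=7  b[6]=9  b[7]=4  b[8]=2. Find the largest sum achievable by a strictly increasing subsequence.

Let S[i] be the best sum of a strictly increasing subsequence ending at i:
i:      0  1  2  3  4  5  6  7  8
b[i]:   6  5  8  3  1  7  9  4  2
S:      6  5 14  3  1 13 23  7  3
Maximum is 23 (e.g. 6 + 8 + 9).

23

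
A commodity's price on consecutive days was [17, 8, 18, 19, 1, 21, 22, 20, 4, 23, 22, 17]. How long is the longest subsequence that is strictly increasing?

6

Track the smallest tail for each achievable length (strict):
17 → extends → [17]
8 → replaces 17 → [8]
18 → extends → [8, 18]
19 → extends → [8, 18, 19]
1 → replaces 8 → [1, 18, 19]
21 → extends → [1, 18, 19, 21]
22 → extends → [1, 18, 19, 21, 22]
20 → replaces 21 → [1, 18, 19, 20, 22]
4 → replaces 18 → [1, 4, 19, 20, 22]
23 → extends → [1, 4, 19, 20, 22, 23]
22 → already a tail → [1, 4, 19, 20, 22, 23]
17 → replaces 19 → [1, 4, 17, 20, 22, 23]
Six tails, so the longest strictly increasing subsequence has length 6 (e.g. 17, 18, 19, 21, 22, 23).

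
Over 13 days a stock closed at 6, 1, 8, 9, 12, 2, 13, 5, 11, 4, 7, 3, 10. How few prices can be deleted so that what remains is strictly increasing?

Fewest deletions = n − (longest strictly increasing subsequence).
Patience tails:
6 → extends → [6]
1 → replaces 6 → [1]
8 → extends → [1, 8]
9 → extends → [1, 8, 9]
12 → extends → [1, 8, 9, 12]
2 → replaces 8 → [1, 2, 9, 12]
13 → extends → [1, 2, 9, 12, 13]
5 → replaces 9 → [1, 2, 5, 12, 13]
11 → replaces 12 → [1, 2, 5, 11, 13]
4 → replaces 5 → [1, 2, 4, 11, 13]
7 → replaces 11 → [1, 2, 4, 7, 13]
3 → replaces 4 → [1, 2, 3, 7, 13]
10 → replaces 13 → [1, 2, 3, 7, 10]
Longest strictly increasing subsequence has length 5, so deletions = 13 − 5 = 8.

8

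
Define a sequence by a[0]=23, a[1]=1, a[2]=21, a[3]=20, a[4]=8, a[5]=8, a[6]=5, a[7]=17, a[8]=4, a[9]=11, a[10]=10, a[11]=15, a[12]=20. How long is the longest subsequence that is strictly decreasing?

Negate each value so 'decreasing' becomes 'increasing', then run patience tails on the negated sequence:
-23 → extends → [-23]
-1 → extends → [-23, -1]
-21 → replaces -1 → [-23, -21]
-20 → extends → [-23, -21, -20]
-8 → extends → [-23, -21, -20, -8]
-8 → already a tail → [-23, -21, -20, -8]
-5 → extends → [-23, -21, -20, -8, -5]
-17 → replaces -8 → [-23, -21, -20, -17, -5]
-4 → extends → [-23, -21, -20, -17, -5, -4]
-11 → replaces -5 → [-23, -21, -20, -17, -11, -4]
-10 → replaces -4 → [-23, -21, -20, -17, -11, -10]
-15 → replaces -11 → [-23, -21, -20, -17, -15, -10]
-20 → already a tail → [-23, -21, -20, -17, -15, -10]
Six tails, so the longest strictly decreasing subsequence of the original has length 6.

6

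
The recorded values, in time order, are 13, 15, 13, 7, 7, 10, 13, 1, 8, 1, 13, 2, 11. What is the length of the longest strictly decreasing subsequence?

5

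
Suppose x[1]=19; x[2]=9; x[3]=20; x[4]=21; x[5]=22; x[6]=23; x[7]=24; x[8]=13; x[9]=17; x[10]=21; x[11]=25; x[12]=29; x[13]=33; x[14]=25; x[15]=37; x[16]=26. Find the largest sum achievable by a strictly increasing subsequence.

253

Let S[i] be the best sum of a strictly increasing subsequence ending at i:
i:       1   2   3   4   5   6   7   8   9  10  11  12  13  14  15  16
x[i]:   19   9  20  21  22  23  24  13  17  21  25  29  33  25  37  26
S:      19   9  39  60  82 105 129  22  39  60 154 183 216 154 253 180
Maximum is 253 (e.g. 19 + 20 + 21 + 22 + 23 + 24 + 25 + 29 + 33 + 37).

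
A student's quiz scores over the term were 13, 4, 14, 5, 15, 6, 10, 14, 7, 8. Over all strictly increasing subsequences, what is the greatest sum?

Let S[i] be the best sum of a strictly increasing subsequence ending at i:
i:      1  2  3  4  5  6  7  8  9 10
a[i]:  13  4 14  5 15  6 10 14  7  8
S:     13  4 27  9 42 15 25 39 22 30
Maximum is 42 (e.g. 13 + 14 + 15).

42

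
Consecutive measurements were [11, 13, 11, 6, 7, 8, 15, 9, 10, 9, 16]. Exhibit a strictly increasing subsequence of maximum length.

Patience tails give the LIS length; then backtrack through the dp parents:
11 → extends → [11]
13 → extends → [11, 13]
11 → already a tail → [11, 13]
6 → replaces 11 → [6, 13]
7 → replaces 13 → [6, 7]
8 → extends → [6, 7, 8]
15 → extends → [6, 7, 8, 15]
9 → replaces 15 → [6, 7, 8, 9]
10 → extends → [6, 7, 8, 9, 10]
9 → already a tail → [6, 7, 8, 9, 10]
16 → extends → [6, 7, 8, 9, 10, 16]
Length 6; one witness is 6, 7, 8, 9, 10, 16.

6, 7, 8, 9, 10, 16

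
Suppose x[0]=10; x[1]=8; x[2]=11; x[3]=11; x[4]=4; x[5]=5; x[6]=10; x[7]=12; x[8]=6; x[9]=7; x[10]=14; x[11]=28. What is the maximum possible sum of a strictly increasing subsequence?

75

Let S[i] be the best sum of a strictly increasing subsequence ending at i:
i:      0  1  2  3  4  5  6  7  8  9 10 11
x[i]:  10  8 11 11  4  5 10 12  6  7 14 28
S:     10  8 21 21  4  9 19 33 15 22 47 75
Maximum is 75 (e.g. 10 + 11 + 12 + 14 + 28).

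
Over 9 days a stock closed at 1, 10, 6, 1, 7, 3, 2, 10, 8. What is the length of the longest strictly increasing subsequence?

Let dp[i] be the length of the longest such subsequence ending at index i:
i:      1  2  3  4  5  6  7  8  9
a[i]:   1 10  6  1  7  3  2 10  8
dp:     1  2  2  1  3  2  2  4  4
Maximum dp value is 4.

4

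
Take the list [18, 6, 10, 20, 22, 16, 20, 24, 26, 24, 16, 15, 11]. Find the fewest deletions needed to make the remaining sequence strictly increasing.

Fewest deletions = n − (longest strictly increasing subsequence).
i:      1  2  3  4  5  6  7  8  9 10 11 12 13
a[i]:  18  6 10 20 22 16 20 24 26 24 16 15 11
dp:     1  1  2  3  4  3  4  5  6  5  3  3  3
max dp = 6, so deletions = 13 − 6 = 7.

7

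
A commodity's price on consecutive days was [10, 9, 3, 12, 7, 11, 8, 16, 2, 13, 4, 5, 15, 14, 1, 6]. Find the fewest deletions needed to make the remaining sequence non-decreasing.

11

Fewest deletions = n − (longest non-decreasing subsequence).
Patience tails:
10 → extends → [10]
9 → replaces 10 → [9]
3 → replaces 9 → [3]
12 → extends → [3, 12]
7 → replaces 12 → [3, 7]
11 → extends → [3, 7, 11]
8 → replaces 11 → [3, 7, 8]
16 → extends → [3, 7, 8, 16]
2 → replaces 3 → [2, 7, 8, 16]
13 → replaces 16 → [2, 7, 8, 13]
4 → replaces 7 → [2, 4, 8, 13]
5 → replaces 8 → [2, 4, 5, 13]
15 → extends → [2, 4, 5, 13, 15]
14 → replaces 15 → [2, 4, 5, 13, 14]
1 → replaces 2 → [1, 4, 5, 13, 14]
6 → replaces 13 → [1, 4, 5, 6, 14]
Longest non-decreasing subsequence has length 5, so deletions = 16 − 5 = 11.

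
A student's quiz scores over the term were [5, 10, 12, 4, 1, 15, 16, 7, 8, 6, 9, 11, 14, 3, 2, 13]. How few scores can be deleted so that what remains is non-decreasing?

Fewest deletions = n − (longest non-decreasing subsequence).
Patience tails:
5 → extends → [5]
10 → extends → [5, 10]
12 → extends → [5, 10, 12]
4 → replaces 5 → [4, 10, 12]
1 → replaces 4 → [1, 10, 12]
15 → extends → [1, 10, 12, 15]
16 → extends → [1, 10, 12, 15, 16]
7 → replaces 10 → [1, 7, 12, 15, 16]
8 → replaces 12 → [1, 7, 8, 15, 16]
6 → replaces 7 → [1, 6, 8, 15, 16]
9 → replaces 15 → [1, 6, 8, 9, 16]
11 → replaces 16 → [1, 6, 8, 9, 11]
14 → extends → [1, 6, 8, 9, 11, 14]
3 → replaces 6 → [1, 3, 8, 9, 11, 14]
2 → replaces 3 → [1, 2, 8, 9, 11, 14]
13 → replaces 14 → [1, 2, 8, 9, 11, 13]
Longest non-decreasing subsequence has length 6, so deletions = 16 − 6 = 10.

10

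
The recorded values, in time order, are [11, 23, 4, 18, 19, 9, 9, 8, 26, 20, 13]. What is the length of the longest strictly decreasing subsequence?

Negate each value so 'decreasing' becomes 'increasing', then run patience tails on the negated sequence:
-11 → extends → [-11]
-23 → replaces -11 → [-23]
-4 → extends → [-23, -4]
-18 → replaces -4 → [-23, -18]
-19 → replaces -18 → [-23, -19]
-9 → extends → [-23, -19, -9]
-9 → already a tail → [-23, -19, -9]
-8 → extends → [-23, -19, -9, -8]
-26 → replaces -23 → [-26, -19, -9, -8]
-20 → replaces -19 → [-26, -20, -9, -8]
-13 → replaces -9 → [-26, -20, -13, -8]
Four tails, so the longest strictly decreasing subsequence of the original has length 4.

4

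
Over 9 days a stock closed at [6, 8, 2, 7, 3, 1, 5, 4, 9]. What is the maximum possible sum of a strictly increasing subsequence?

23

Let S[i] be the best sum of a strictly increasing subsequence ending at i:
i:      1  2  3  4  5  6  7  8  9
a[i]:   6  8  2  7  3  1  5  4  9
S:      6 14  2 13  5  1 10  9 23
Maximum is 23 (e.g. 6 + 8 + 9).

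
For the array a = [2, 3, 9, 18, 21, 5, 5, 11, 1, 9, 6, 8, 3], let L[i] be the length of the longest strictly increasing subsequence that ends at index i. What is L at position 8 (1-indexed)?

dp[i] = 1 + max{dp[j] : j<i, a[j]<a[i]} (or 1 if no such j):
i:      1  2  3  4  5  6  7  8  9 10 11 12 13
a[i]:   2  3  9 18 21  5  5 11  1  9  6  8  3
dp:     1  2  3  4  5  3  3  4  1  4  4  5  2
At index 8 the value is 4.

4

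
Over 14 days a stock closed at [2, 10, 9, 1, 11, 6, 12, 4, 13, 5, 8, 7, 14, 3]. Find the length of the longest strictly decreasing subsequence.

Negate each value so 'decreasing' becomes 'increasing', then run patience tails on the negated sequence:
-2 → extends → [-2]
-10 → replaces -2 → [-10]
-9 → extends → [-10, -9]
-1 → extends → [-10, -9, -1]
-11 → replaces -10 → [-11, -9, -1]
-6 → replaces -1 → [-11, -9, -6]
-12 → replaces -11 → [-12, -9, -6]
-4 → extends → [-12, -9, -6, -4]
-13 → replaces -12 → [-13, -9, -6, -4]
-5 → replaces -4 → [-13, -9, -6, -5]
-8 → replaces -6 → [-13, -9, -8, -5]
-7 → replaces -5 → [-13, -9, -8, -7]
-14 → replaces -13 → [-14, -9, -8, -7]
-3 → extends → [-14, -9, -8, -7, -3]
Five tails, so the longest strictly decreasing subsequence of the original has length 5.

5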